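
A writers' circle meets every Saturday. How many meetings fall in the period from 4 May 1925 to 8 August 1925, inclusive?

14

4 May 1925 is a Monday.
The range spans 97 days (inclusive of both endpoints).
97 = 7 × 13 + 6, so there are 13 full weeks plus 6 extra days.
Each full week contributes one Saturday: 13 so far.
The 6 extra days are Mon, Tue, Wed, Thu, Fri, Sat — 1 of them qualifies.
Total: 13 + 1 = 14.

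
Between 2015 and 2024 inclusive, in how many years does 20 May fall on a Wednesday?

2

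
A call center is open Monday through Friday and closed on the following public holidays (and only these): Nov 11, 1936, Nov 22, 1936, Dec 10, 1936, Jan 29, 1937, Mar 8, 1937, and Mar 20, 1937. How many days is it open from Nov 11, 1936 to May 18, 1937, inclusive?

Nov 11, 1936 is a Wednesday.
The range spans 189 days (inclusive of both endpoints).
189 = 7 × 27, so the span is exactly 27 full weeks.
Each full week contributes 5 weekdays (Mon–Fri): 27 × 5 = 135.
Total: 135.
Holidays: Nov 11, 1936 (Wed); Nov 22, 1936 (Sun); Dec 10, 1936 (Thu); Jan 29, 1937 (Fri); Mar 8, 1937 (Mon); Mar 20, 1937 (Sat).
4 of the 6 holidays fall on weekdays; the rest are weekends and were already excluded.
Business days: 135 − 4 = 131.

131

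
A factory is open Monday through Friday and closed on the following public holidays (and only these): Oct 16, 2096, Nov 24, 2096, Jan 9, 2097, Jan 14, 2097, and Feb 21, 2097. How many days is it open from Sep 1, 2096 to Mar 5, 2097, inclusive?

128

Sep 1, 2096 is a Saturday.
From Sep 1, 2096 to Mar 5, 2097 is 186 days inclusive.
186 = 7 × 26 + 4, so there are 26 full weeks plus 4 extra days.
Each full week contributes 5 weekdays (Mon–Fri): 26 × 5 = 130.
The 4 extra days are Saturday, Sunday, Monday, Tuesday — 2 of them qualify.
Total: 130 + 2 = 132.
Holidays: Oct 16, 2096 (Tue); Nov 24, 2096 (Sat); Jan 9, 2097 (Wed); Jan 14, 2097 (Mon); Feb 21, 2097 (Thu).
4 of the 5 holidays fall on weekdays; the rest are weekends and were already excluded.
Business days: 132 − 4 = 128.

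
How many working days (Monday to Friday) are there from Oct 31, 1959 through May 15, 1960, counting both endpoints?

140

Oct 31, 1959 is a Saturday.
That's 198 days from start to end, counting both.
198 = 7 × 28 + 2, so there are 28 full weeks plus 2 extra days.
Each full week contributes 5 weekdays (Mon–Fri): 28 × 5 = 140.
The 2 extra days are Saturday, Sunday — none qualify.
Total: 140 + 0 = 140.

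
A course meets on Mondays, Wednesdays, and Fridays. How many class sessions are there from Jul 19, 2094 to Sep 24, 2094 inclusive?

30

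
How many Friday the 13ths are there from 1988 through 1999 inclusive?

20

Friday-the-13ths by year:
1988: May
1989: Jan, Oct
1990: Apr, Jul
1991: Sep, Dec
1992: Mar, Nov
1993: Aug
1994: May
1995: Jan, Oct
1996: Sep, Dec
1997: Jun
1998: Feb, Mar, Nov
1999: Aug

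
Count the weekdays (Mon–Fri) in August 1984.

Aug 1, 1984 is a Wednesday.
That's 31 days from start to end, counting both.
31 = 7 × 4 + 3, so there are 4 full weeks plus 3 extra days.
Each full week contributes 5 weekdays (Mon–Fri): 4 × 5 = 20.
The 3 extra days are Wed, Thu, Fri — 3 of them qualify.
Total: 20 + 3 = 23.

23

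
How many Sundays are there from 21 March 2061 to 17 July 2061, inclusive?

17 Sundays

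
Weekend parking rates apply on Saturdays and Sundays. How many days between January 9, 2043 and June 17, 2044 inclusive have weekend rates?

January 9, 2043 is a Friday.
The range spans 526 days (inclusive of both endpoints).
526 = 7 × 75 + 1, so there are 75 full weeks plus 1 extra day.
Each full week contributes 2 weekend days (Sat, Sun): 75 × 2 = 150.
The 1 extra day is Friday — none qualify.
Total: 150 + 0 = 150.

150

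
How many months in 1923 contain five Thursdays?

4

A month has five Thursdays exactly when Thursday falls within its first (length − 28) days.
Jan: 31 days, starts Mon → 5 of Mon, Tue, Wed
Feb: 28 days, starts Thu → 5 of (none)
Mar: 31 days, starts Thu → 5 of Thu, Fri, Sat ✓
Apr: 30 days, starts Sun → 5 of Sun, Mon
May: 31 days, starts Tue → 5 of Tue, Wed, Thu ✓
Jun: 30 days, starts Fri → 5 of Fri, Sat
Jul: 31 days, starts Sun → 5 of Sun, Mon, Tue
Aug: 31 days, starts Wed → 5 of Wed, Thu, Fri ✓
Sep: 30 days, starts Sat → 5 of Sat, Sun
Oct: 31 days, starts Mon → 5 of Mon, Tue, Wed
Nov: 30 days, starts Thu → 5 of Thu, Fri ✓
Dec: 31 days, starts Sat → 5 of Sat, Sun, Mon
Months with five Thursdays: Mar, May, Aug, Nov.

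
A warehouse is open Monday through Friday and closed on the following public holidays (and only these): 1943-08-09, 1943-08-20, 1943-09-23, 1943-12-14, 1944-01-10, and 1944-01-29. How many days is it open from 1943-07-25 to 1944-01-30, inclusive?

130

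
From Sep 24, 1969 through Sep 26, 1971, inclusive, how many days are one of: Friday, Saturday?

210

Sep 24, 1969 is a Wednesday.
The range spans 733 days (inclusive of both endpoints).
733 = 7 × 104 + 5, so there are 104 full weeks plus 5 extra days.
Each full week contributes 2 days from the set (Fri, Sat): 104 × 2 = 208.
The 5 extra days are Wed, Thu, Fri, Sat, Sun — 2 of them qualify.
Total: 208 + 2 = 210.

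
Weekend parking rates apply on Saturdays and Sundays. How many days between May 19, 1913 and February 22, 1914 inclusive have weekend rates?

May 19, 1913 is a Monday.
That's 280 days from start to end, counting both.
280 = 7 × 40, so the span is exactly 40 full weeks.
Each full week contributes 2 weekend days (Sat, Sun): 40 × 2 = 80.

80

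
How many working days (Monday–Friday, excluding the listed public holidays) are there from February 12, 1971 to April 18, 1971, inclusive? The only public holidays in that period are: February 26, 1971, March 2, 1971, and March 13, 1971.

44 working days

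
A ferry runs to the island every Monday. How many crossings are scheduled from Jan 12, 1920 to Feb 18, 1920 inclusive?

6 Mondays

Jan 12, 1920 is a Monday.
From Jan 12, 1920 to Feb 18, 1920 is 38 days inclusive.
38 = 7 × 5 + 3, so there are 5 full weeks plus 3 extra days.
Each full week contributes one Monday: 5 so far.
The 3 extra days are Monday, Tuesday, Wednesday — 1 of them qualifies.
Total: 5 + 1 = 6.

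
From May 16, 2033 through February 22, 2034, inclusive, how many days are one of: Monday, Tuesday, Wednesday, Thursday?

163

May 16, 2033 is a Monday.
The range spans 283 days (inclusive of both endpoints).
283 = 7 × 40 + 3, so there are 40 full weeks plus 3 extra days.
Each full week contributes 4 days from the set (Mon, Tue, Wed, Thu): 40 × 4 = 160.
The 3 extra days are Monday, Tuesday, Wednesday — 3 of them qualify.
Total: 160 + 3 = 163.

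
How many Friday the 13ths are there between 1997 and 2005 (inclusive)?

Friday-the-13ths by year:
1997: Jun
1998: Feb, Mar, Nov
1999: Aug
2000: Oct
2001: Apr, Jul
2002: Sep, Dec
2003: Jun
2004: Feb, Aug
2005: May

14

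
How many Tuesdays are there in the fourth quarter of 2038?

13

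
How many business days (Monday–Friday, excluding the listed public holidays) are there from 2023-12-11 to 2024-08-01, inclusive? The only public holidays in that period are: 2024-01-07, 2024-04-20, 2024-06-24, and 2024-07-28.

168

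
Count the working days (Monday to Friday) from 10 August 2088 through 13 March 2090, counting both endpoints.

415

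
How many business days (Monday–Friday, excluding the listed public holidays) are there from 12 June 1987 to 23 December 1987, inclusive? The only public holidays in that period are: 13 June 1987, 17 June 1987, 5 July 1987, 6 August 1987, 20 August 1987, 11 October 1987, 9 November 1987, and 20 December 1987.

135 business days

12 June 1987 is a Friday.
The range spans 195 days (inclusive of both endpoints).
195 = 7 × 27 + 6, so there are 27 full weeks plus 6 extra days.
Each full week contributes 5 weekdays (Mon–Fri): 27 × 5 = 135.
The 6 extra days are Fri, Sat, Sun, Mon, Tue, Wed — 4 of them qualify.
Total: 135 + 4 = 139.
Holidays: 13 June 1987 (Sat); 17 June 1987 (Wed); 5 July 1987 (Sun); 6 August 1987 (Thu); 20 August 1987 (Thu); 11 October 1987 (Sun); 9 November 1987 (Mon); 20 December 1987 (Sun).
4 of the 8 holidays fall on weekdays; the rest are weekends and were already excluded.
Business days: 139 − 4 = 135.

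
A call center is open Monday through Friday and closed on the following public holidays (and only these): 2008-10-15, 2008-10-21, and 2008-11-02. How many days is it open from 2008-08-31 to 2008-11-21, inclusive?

58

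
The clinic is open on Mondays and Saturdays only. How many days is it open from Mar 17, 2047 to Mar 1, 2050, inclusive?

Mar 17, 2047 is a Sunday.
That's 1081 days from start to end, counting both.
1081 = 7 × 154 + 3, so there are 154 full weeks plus 3 extra days.
Each full week contributes 2 days from the set (Mon, Sat): 154 × 2 = 308.
The 3 extra days are Sun, Mon, Tue — 1 of them qualifies.
Total: 308 + 1 = 309.

309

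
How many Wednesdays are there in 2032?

2032-01-01 is a Thursday.
The range spans 366 days (inclusive of both endpoints).
366 = 7 × 52 + 2, so there are 52 full weeks plus 2 extra days.
Each full week contributes one Wednesday: 52 so far.
The 2 extra days are Thu, Fri — none qualify.
Total: 52 + 0 = 52.

52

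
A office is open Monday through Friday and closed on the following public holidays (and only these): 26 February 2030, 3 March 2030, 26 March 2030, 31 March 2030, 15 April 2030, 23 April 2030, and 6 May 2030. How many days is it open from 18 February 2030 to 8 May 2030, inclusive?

53

18 February 2030 is a Monday.
That's 80 days from start to end, counting both.
80 = 7 × 11 + 3, so there are 11 full weeks plus 3 extra days.
Each full week contributes 5 weekdays (Mon–Fri): 11 × 5 = 55.
The 3 extra days are Monday, Tuesday, Wednesday — 3 of them qualify.
Total: 55 + 3 = 58.
Holidays: 26 February 2030 (Tue); 3 March 2030 (Sun); 26 March 2030 (Tue); 31 March 2030 (Sun); 15 April 2030 (Mon); 23 April 2030 (Tue); 6 May 2030 (Mon).
5 of the 7 holidays fall on weekdays; the rest are weekends and were already excluded.
Business days: 58 − 5 = 53.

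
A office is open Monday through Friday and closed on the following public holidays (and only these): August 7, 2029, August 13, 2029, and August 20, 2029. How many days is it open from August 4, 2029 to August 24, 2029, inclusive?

12 business days

August 4, 2029 is a Saturday.
The range spans 21 days (inclusive of both endpoints).
21 = 7 × 3, so the span is exactly 3 full weeks.
Each full week contributes 5 weekdays (Mon–Fri): 3 × 5 = 15.
Holidays: August 7, 2029 (Tue); August 13, 2029 (Mon); August 20, 2029 (Mon).
All 3 holidays fall on weekdays, so subtract 3.
Business days: 15 − 3 = 12.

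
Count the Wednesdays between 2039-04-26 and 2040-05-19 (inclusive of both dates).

2039-04-26 is a Tuesday.
That's 390 days from start to end, counting both.
390 = 7 × 55 + 5, so there are 55 full weeks plus 5 extra days.
Each full week contributes one Wednesday: 55 so far.
The 5 extra days are Tue, Wed, Thu, Fri, Sat — 1 of them qualifies.
Total: 55 + 1 = 56.

56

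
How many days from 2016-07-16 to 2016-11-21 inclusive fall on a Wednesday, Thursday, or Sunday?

55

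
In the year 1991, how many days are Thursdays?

52

1 January 1991 is a Tuesday.
That's 365 days from start to end, counting both.
365 = 7 × 52 + 1, so there are 52 full weeks plus 1 extra day.
Each full week contributes one Thursday: 52 so far.
The 1 extra day is Tuesday — none qualify.
Total: 52 + 0 = 52.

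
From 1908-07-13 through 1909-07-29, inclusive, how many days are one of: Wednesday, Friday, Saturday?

163

1908-07-13 is a Monday.
The range spans 382 days (inclusive of both endpoints).
382 = 7 × 54 + 4, so there are 54 full weeks plus 4 extra days.
Each full week contributes 3 days from the set (Wed, Fri, Sat): 54 × 3 = 162.
The 4 extra days are Monday, Tuesday, Wednesday, Thursday — 1 of them qualifies.
Total: 162 + 1 = 163.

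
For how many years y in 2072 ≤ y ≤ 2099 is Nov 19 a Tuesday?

Day of week of November 19 in each year:
2072: Sat, 2073: Sun, 2074: Mon, 2075: Tue ✓, 2076: Thu, 2077: Fri, 2078: Sat, 2079: Sun, 2080: Tue ✓, 2081: Wed, 2082: Thu, 2083: Fri, 2084: Sun, 2085: Mon, 2086: Tue ✓, 2087: Wed, 2088: Fri, 2089: Sat, 2090: Sun, 2091: Mon, 2092: Wed, 2093: Thu, 2094: Fri, 2095: Sat, 2096: Mon, 2097: Tue ✓, 2098: Wed, 2099: Thu
Tuesdays: 2075, 2080, 2086, 2097.

4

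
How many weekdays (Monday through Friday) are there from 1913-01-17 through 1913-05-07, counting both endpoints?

79 weekdays

1913-01-17 is a Friday.
From 1913-01-17 to 1913-05-07 is 111 days inclusive.
111 = 7 × 15 + 6, so there are 15 full weeks plus 6 extra days.
Each full week contributes 5 weekdays (Mon–Fri): 15 × 5 = 75.
The 6 extra days are Friday, Saturday, Sunday, Monday, Tuesday, Wednesday — 4 of them qualify.
Total: 75 + 4 = 79.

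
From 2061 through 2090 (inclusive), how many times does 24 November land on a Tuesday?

4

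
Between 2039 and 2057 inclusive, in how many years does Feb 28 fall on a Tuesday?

3

Day of week of February 28 in each year:
2039: Mon, 2040: Tue ✓, 2041: Thu, 2042: Fri, 2043: Sat, 2044: Sun, 2045: Tue ✓, 2046: Wed, 2047: Thu, 2048: Fri, 2049: Sun, 2050: Mon, 2051: Tue ✓, 2052: Wed, 2053: Fri, 2054: Sat, 2055: Sun, 2056: Mon, 2057: Wed
Tuesdays: 2040, 2045, 2051.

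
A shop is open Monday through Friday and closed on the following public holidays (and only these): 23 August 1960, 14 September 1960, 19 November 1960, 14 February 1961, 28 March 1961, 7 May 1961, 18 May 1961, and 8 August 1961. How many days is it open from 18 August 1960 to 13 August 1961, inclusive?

251 working days

18 August 1960 is a Thursday.
From 18 August 1960 to 13 August 1961 is 361 days inclusive.
361 = 7 × 51 + 4, so there are 51 full weeks plus 4 extra days.
Each full week contributes 5 weekdays (Mon–Fri): 51 × 5 = 255.
The 4 extra days are Thursday, Friday, Saturday, Sunday — 2 of them qualify.
Total: 255 + 2 = 257.
Holidays: 23 August 1960 (Tue); 14 September 1960 (Wed); 19 November 1960 (Sat); 14 February 1961 (Tue); 28 March 1961 (Tue); 7 May 1961 (Sun); 18 May 1961 (Thu); 8 August 1961 (Tue).
6 of the 8 holidays fall on weekdays; the rest are weekends and were already excluded.
Business days: 257 − 6 = 251.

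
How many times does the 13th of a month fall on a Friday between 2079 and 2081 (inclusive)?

5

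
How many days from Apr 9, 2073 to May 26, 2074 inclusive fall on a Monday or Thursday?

118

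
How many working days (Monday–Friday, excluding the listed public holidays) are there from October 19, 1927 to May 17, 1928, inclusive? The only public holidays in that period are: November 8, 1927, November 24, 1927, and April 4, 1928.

October 19, 1927 is a Wednesday.
From October 19, 1927 to May 17, 1928 is 212 days inclusive.
212 = 7 × 30 + 2, so there are 30 full weeks plus 2 extra days.
Each full week contributes 5 weekdays (Mon–Fri): 30 × 5 = 150.
The 2 extra days are Wed, Thu — 2 of them qualify.
Total: 150 + 2 = 152.
Holidays: November 8, 1927 (Tue); November 24, 1927 (Thu); April 4, 1928 (Wed).
All 3 holidays fall on weekdays, so subtract 3.
Business days: 152 − 3 = 149.

149 working days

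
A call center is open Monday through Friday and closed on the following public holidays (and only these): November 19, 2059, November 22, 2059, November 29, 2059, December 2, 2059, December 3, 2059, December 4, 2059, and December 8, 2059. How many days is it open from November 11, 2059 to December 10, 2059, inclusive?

17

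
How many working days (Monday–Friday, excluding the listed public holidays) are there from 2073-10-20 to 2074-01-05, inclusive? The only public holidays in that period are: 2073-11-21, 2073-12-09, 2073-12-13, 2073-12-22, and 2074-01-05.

52 working days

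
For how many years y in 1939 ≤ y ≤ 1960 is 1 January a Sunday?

Day of week of January 1 in each year:
1939: Sun ✓, 1940: Mon, 1941: Wed, 1942: Thu, 1943: Fri, 1944: Sat, 1945: Mon, 1946: Tue, 1947: Wed, 1948: Thu, 1949: Sat, 1950: Sun ✓, 1951: Mon, 1952: Tue, 1953: Thu, 1954: Fri, 1955: Sat, 1956: Sun ✓, 1957: Tue, 1958: Wed, 1959: Thu, 1960: Fri
Sundays: 1939, 1950, 1956.

3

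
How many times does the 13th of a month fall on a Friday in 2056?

The 13th falls on a Friday when the month's 13th has weekday Fri.
Jan 13 is Thu; Feb 13 is Sun; Mar 13 is Mon; Apr 13 is Thu; May 13 is Sat; Jun 13 is Tue; Jul 13 is Thu; Aug 13 is Sun; Sep 13 is Wed; Oct 13 is Fri ✓; Nov 13 is Mon; Dec 13 is Wed.
Friday the 13ths: Oct.

1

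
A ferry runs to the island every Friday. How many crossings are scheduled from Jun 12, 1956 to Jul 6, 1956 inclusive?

Jun 12, 1956 is a Tuesday.
The range spans 25 days (inclusive of both endpoints).
25 = 7 × 3 + 4, so there are 3 full weeks plus 4 extra days.
Each full week contributes one Friday: 3 so far.
The 4 extra days are Tuesday, Wednesday, Thursday, Friday — 1 of them qualifies.
Total: 3 + 1 = 4.

4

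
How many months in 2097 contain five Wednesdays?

4

A month has five Wednesdays exactly when Wednesday falls within its first (length − 28) days.
Jan: 31 days, starts Tue → 5 of Tue, Wed, Thu ✓
Feb: 28 days, starts Fri → 5 of (none)
Mar: 31 days, starts Fri → 5 of Fri, Sat, Sun
Apr: 30 days, starts Mon → 5 of Mon, Tue
May: 31 days, starts Wed → 5 of Wed, Thu, Fri ✓
Jun: 30 days, starts Sat → 5 of Sat, Sun
Jul: 31 days, starts Mon → 5 of Mon, Tue, Wed ✓
Aug: 31 days, starts Thu → 5 of Thu, Fri, Sat
Sep: 30 days, starts Sun → 5 of Sun, Mon
Oct: 31 days, starts Tue → 5 of Tue, Wed, Thu ✓
Nov: 30 days, starts Fri → 5 of Fri, Sat
Dec: 31 days, starts Sun → 5 of Sun, Mon, Tue
Months with five Wednesdays: Jan, May, Jul, Oct.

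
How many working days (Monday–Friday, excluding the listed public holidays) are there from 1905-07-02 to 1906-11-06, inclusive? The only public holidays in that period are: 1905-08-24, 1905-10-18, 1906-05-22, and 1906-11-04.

1905-07-02 is a Sunday.
From 1905-07-02 to 1906-11-06 is 493 days inclusive.
493 = 7 × 70 + 3, so there are 70 full weeks plus 3 extra days.
Each full week contributes 5 weekdays (Mon–Fri): 70 × 5 = 350.
The 3 extra days are Sun, Mon, Tue — 2 of them qualify.
Total: 350 + 2 = 352.
Holidays: 1905-08-24 (Thu); 1905-10-18 (Wed); 1906-05-22 (Tue); 1906-11-04 (Sun).
3 of the 4 holidays fall on weekdays; the rest are weekends and were already excluded.
Business days: 352 − 3 = 349.

349 working days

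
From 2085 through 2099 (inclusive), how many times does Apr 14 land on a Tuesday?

2

Day of week of April 14 in each year:
2085: Sat, 2086: Sun, 2087: Mon, 2088: Wed, 2089: Thu, 2090: Fri, 2091: Sat, 2092: Mon, 2093: Tue ✓, 2094: Wed, 2095: Thu, 2096: Sat, 2097: Sun, 2098: Mon, 2099: Tue ✓
Tuesdays: 2093, 2099.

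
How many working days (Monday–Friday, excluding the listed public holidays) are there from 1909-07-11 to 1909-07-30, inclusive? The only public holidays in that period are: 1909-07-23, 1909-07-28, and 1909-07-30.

1909-07-11 is a Sunday.
From 1909-07-11 to 1909-07-30 is 20 days inclusive.
20 = 7 × 2 + 6, so there are 2 full weeks plus 6 extra days.
Each full week contributes 5 weekdays (Mon–Fri): 2 × 5 = 10.
The 6 extra days are Sun, Mon, Tue, Wed, Thu, Fri — 5 of them qualify.
Total: 10 + 5 = 15.
Holidays: 1909-07-23 (Fri); 1909-07-28 (Wed); 1909-07-30 (Fri).
All 3 holidays fall on weekdays, so subtract 3.
Business days: 15 − 3 = 12.

12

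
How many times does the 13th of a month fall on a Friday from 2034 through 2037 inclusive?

Friday-the-13ths by year:
2034: Jan, Oct
2035: Apr, Jul
2036: Jun
2037: Feb, Mar, Nov

8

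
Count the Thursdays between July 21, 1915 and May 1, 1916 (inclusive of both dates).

41 Thursdays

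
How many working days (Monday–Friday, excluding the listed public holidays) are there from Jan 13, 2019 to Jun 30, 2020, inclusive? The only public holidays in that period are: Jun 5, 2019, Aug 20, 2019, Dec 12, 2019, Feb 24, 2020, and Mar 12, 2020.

377 working days

Jan 13, 2019 is a Sunday.
The range spans 535 days (inclusive of both endpoints).
535 = 7 × 76 + 3, so there are 76 full weeks plus 3 extra days.
Each full week contributes 5 weekdays (Mon–Fri): 76 × 5 = 380.
The 3 extra days are Sun, Mon, Tue — 2 of them qualify.
Total: 380 + 2 = 382.
Holidays: Jun 5, 2019 (Wed); Aug 20, 2019 (Tue); Dec 12, 2019 (Thu); Feb 24, 2020 (Mon); Mar 12, 2020 (Thu).
All 5 holidays fall on weekdays, so subtract 5.
Business days: 382 − 5 = 377.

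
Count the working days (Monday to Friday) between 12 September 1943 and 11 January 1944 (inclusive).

12 September 1943 is a Sunday.
From 12 September 1943 to 11 January 1944 is 122 days inclusive.
122 = 7 × 17 + 3, so there are 17 full weeks plus 3 extra days.
Each full week contributes 5 weekdays (Mon–Fri): 17 × 5 = 85.
The 3 extra days are Sunday, Monday, Tuesday — 2 of them qualify.
Total: 85 + 2 = 87.

87 weekdays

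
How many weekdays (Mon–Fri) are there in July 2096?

22

2096-07-01 is a Sunday.
The range spans 31 days (inclusive of both endpoints).
31 = 7 × 4 + 3, so there are 4 full weeks plus 3 extra days.
Each full week contributes 5 weekdays (Mon–Fri): 4 × 5 = 20.
The 3 extra days are Sun, Mon, Tue — 2 of them qualify.
Total: 20 + 2 = 22.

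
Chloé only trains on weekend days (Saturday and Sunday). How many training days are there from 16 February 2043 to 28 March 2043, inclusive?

16 February 2043 is a Monday.
From 16 February 2043 to 28 March 2043 is 41 days inclusive.
41 = 7 × 5 + 6, so there are 5 full weeks plus 6 extra days.
Each full week contributes 2 weekend days (Sat, Sun): 5 × 2 = 10.
The 6 extra days are Monday, Tuesday, Wednesday, Thursday, Friday, Saturday — 1 of them qualifies.
Total: 10 + 1 = 11.

11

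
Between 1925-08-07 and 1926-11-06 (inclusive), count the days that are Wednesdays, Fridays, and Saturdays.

197

1925-08-07 is a Friday.
The range spans 457 days (inclusive of both endpoints).
457 = 7 × 65 + 2, so there are 65 full weeks plus 2 extra days.
Each full week contributes 3 days from the set (Wed, Fri, Sat): 65 × 3 = 195.
The 2 extra days are Friday, Saturday — 2 of them qualify.
Total: 195 + 2 = 197.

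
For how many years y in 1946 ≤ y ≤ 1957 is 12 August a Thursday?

Day of week of August 12 in each year:
1946: Mon, 1947: Tue, 1948: Thu ✓, 1949: Fri, 1950: Sat, 1951: Sun, 1952: Tue, 1953: Wed, 1954: Thu ✓, 1955: Fri, 1956: Sun, 1957: Mon
Thursdays: 1948, 1954.

2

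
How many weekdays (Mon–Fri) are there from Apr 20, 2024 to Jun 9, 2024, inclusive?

35

Apr 20, 2024 is a Saturday.
From Apr 20, 2024 to Jun 9, 2024 is 51 days inclusive.
51 = 7 × 7 + 2, so there are 7 full weeks plus 2 extra days.
Each full week contributes 5 weekdays (Mon–Fri): 7 × 5 = 35.
The 2 extra days are Saturday, Sunday — none qualify.
Total: 35 + 0 = 35.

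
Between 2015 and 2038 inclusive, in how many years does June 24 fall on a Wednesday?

Day of week of June 24 in each year:
2015: Wed ✓, 2016: Fri, 2017: Sat, 2018: Sun, 2019: Mon, 2020: Wed ✓, 2021: Thu, 2022: Fri, 2023: Sat, 2024: Mon, 2025: Tue, 2026: Wed ✓, 2027: Thu, 2028: Sat, 2029: Sun, 2030: Mon, 2031: Tue, 2032: Thu, 2033: Fri, 2034: Sat, 2035: Sun, 2036: Tue, 2037: Wed ✓, 2038: Thu
Wednesdays: 2015, 2020, 2026, 2037.

4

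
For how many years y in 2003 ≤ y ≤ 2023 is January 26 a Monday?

3

Day of week of January 26 in each year:
2003: Sun, 2004: Mon ✓, 2005: Wed, 2006: Thu, 2007: Fri, 2008: Sat, 2009: Mon ✓, 2010: Tue, 2011: Wed, 2012: Thu, 2013: Sat, 2014: Sun, 2015: Mon ✓, 2016: Tue, 2017: Thu, 2018: Fri, 2019: Sat, 2020: Sun, 2021: Tue, 2022: Wed, 2023: Thu
Mondays: 2004, 2009, 2015.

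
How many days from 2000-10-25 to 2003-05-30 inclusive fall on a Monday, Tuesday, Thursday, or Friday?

2000-10-25 is a Wednesday.
From 2000-10-25 to 2003-05-30 is 948 days inclusive.
948 = 7 × 135 + 3, so there are 135 full weeks plus 3 extra days.
Each full week contributes 4 days from the set (Mon, Tue, Thu, Fri): 135 × 4 = 540.
The 3 extra days are Wednesday, Thursday, Friday — 2 of them qualify.
Total: 540 + 2 = 542.

542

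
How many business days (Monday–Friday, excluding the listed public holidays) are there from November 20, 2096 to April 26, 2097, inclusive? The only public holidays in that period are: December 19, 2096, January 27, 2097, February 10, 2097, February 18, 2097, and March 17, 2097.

112

November 20, 2096 is a Tuesday.
From November 20, 2096 to April 26, 2097 is 158 days inclusive.
158 = 7 × 22 + 4, so there are 22 full weeks plus 4 extra days.
Each full week contributes 5 weekdays (Mon–Fri): 22 × 5 = 110.
The 4 extra days are Tue, Wed, Thu, Fri — 4 of them qualify.
Total: 110 + 4 = 114.
Holidays: December 19, 2096 (Wed); January 27, 2097 (Sun); February 10, 2097 (Sun); February 18, 2097 (Mon); March 17, 2097 (Sun).
2 of the 5 holidays fall on weekdays; the rest are weekends and were already excluded.
Business days: 114 − 2 = 112.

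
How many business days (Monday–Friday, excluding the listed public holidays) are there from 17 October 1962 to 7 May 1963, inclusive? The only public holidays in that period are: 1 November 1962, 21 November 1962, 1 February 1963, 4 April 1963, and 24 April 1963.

17 October 1962 is a Wednesday.
That's 203 days from start to end, counting both.
203 = 7 × 29, so the span is exactly 29 full weeks.
Each full week contributes 5 weekdays (Mon–Fri): 29 × 5 = 145.
Total: 145.
Holidays: 1 November 1962 (Thu); 21 November 1962 (Wed); 1 February 1963 (Fri); 4 April 1963 (Thu); 24 April 1963 (Wed).
All 5 holidays fall on weekdays, so subtract 5.
Business days: 145 − 5 = 140.

140 business days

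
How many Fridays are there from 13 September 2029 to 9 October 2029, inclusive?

4

13 September 2029 is a Thursday.
The range spans 27 days (inclusive of both endpoints).
27 = 7 × 3 + 6, so there are 3 full weeks plus 6 extra days.
Each full week contributes one Friday: 3 so far.
The 6 extra days are Thu, Fri, Sat, Sun, Mon, Tue — 1 of them qualifies.
Total: 3 + 1 = 4.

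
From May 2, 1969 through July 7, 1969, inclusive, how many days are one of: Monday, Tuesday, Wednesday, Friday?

May 2, 1969 is a Friday.
That's 67 days from start to end, counting both.
67 = 7 × 9 + 4, so there are 9 full weeks plus 4 extra days.
Each full week contributes 4 days from the set (Mon, Tue, Wed, Fri): 9 × 4 = 36.
The 4 extra days are Fri, Sat, Sun, Mon — 2 of them qualify.
Total: 36 + 2 = 38.

38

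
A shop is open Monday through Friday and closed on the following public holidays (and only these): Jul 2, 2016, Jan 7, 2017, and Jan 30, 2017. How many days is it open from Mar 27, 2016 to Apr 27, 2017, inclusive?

283 business days

Mar 27, 2016 is a Sunday.
From Mar 27, 2016 to Apr 27, 2017 is 397 days inclusive.
397 = 7 × 56 + 5, so there are 56 full weeks plus 5 extra days.
Each full week contributes 5 weekdays (Mon–Fri): 56 × 5 = 280.
The 5 extra days are Sunday, Monday, Tuesday, Wednesday, Thursday — 4 of them qualify.
Total: 280 + 4 = 284.
Holidays: Jul 2, 2016 (Sat); Jan 7, 2017 (Sat); Jan 30, 2017 (Mon).
1 of the 3 holidays fall on weekdays; the rest are weekends and were already excluded.
Business days: 284 − 1 = 283.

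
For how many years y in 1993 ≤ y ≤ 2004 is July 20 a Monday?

1

Day of week of July 20 in each year:
1993: Tue, 1994: Wed, 1995: Thu, 1996: Sat, 1997: Sun, 1998: Mon ✓, 1999: Tue, 2000: Thu, 2001: Fri, 2002: Sat, 2003: Sun, 2004: Tue
Mondays: 1998.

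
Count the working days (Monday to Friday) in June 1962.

1962-06-01 is a Friday.
The range spans 30 days (inclusive of both endpoints).
30 = 7 × 4 + 2, so there are 4 full weeks plus 2 extra days.
Each full week contributes 5 weekdays (Mon–Fri): 4 × 5 = 20.
The 2 extra days are Friday, Saturday — 1 of them qualifies.
Total: 20 + 1 = 21.

21 weekdays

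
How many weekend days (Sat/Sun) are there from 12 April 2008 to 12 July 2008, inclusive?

12 April 2008 is a Saturday.
From 12 April 2008 to 12 July 2008 is 92 days inclusive.
92 = 7 × 13 + 1, so there are 13 full weeks plus 1 extra day.
Each full week contributes 2 weekend days (Sat, Sun): 13 × 2 = 26.
The 1 extra day is Sat — 1 of them qualifies.
Total: 26 + 1 = 27.

27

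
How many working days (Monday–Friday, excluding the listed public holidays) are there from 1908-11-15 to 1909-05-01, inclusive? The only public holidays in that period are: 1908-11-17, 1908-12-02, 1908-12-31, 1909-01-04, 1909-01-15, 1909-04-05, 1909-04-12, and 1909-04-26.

112

1908-11-15 is a Sunday.
That's 168 days from start to end, counting both.
168 = 7 × 24, so the span is exactly 24 full weeks.
Each full week contributes 5 weekdays (Mon–Fri): 24 × 5 = 120.
Holidays: 1908-11-17 (Tue); 1908-12-02 (Wed); 1908-12-31 (Thu); 1909-01-04 (Mon); 1909-01-15 (Fri); 1909-04-05 (Mon); 1909-04-12 (Mon); 1909-04-26 (Mon).
All 8 holidays fall on weekdays, so subtract 8.
Business days: 120 − 8 = 112.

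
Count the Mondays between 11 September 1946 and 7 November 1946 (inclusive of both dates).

8 Mondays

11 September 1946 is a Wednesday.
The range spans 58 days (inclusive of both endpoints).
58 = 7 × 8 + 2, so there are 8 full weeks plus 2 extra days.
Each full week contributes one Monday: 8 so far.
The 2 extra days are Wednesday, Thursday — none qualify.
Total: 8 + 0 = 8.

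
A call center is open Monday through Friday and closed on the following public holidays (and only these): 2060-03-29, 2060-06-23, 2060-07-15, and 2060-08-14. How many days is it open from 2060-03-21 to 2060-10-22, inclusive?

152 working days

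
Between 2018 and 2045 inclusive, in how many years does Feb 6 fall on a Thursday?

4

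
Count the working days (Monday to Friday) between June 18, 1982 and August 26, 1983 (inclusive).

311 weekdays

June 18, 1982 is a Friday.
From June 18, 1982 to August 26, 1983 is 435 days inclusive.
435 = 7 × 62 + 1, so there are 62 full weeks plus 1 extra day.
Each full week contributes 5 weekdays (Mon–Fri): 62 × 5 = 310.
The 1 extra day is Friday — 1 of them qualifies.
Total: 310 + 1 = 311.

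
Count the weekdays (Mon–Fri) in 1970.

1970-01-01 is a Thursday.
From 1970-01-01 to 1970-12-31 is 365 days inclusive.
365 = 7 × 52 + 1, so there are 52 full weeks plus 1 extra day.
Each full week contributes 5 weekdays (Mon–Fri): 52 × 5 = 260.
The 1 extra day is Thursday — 1 of them qualifies.
Total: 260 + 1 = 261.

261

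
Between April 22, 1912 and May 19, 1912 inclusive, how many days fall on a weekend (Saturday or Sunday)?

April 22, 1912 is a Monday.
The range spans 28 days (inclusive of both endpoints).
28 = 7 × 4, so the span is exactly 4 full weeks.
Each full week contributes 2 weekend days (Sat, Sun): 4 × 2 = 8.

8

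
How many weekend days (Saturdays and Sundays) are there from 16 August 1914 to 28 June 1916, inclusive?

195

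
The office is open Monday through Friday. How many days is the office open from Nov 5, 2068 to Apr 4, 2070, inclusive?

Nov 5, 2068 is a Monday.
The range spans 516 days (inclusive of both endpoints).
516 = 7 × 73 + 5, so there are 73 full weeks plus 5 extra days.
Each full week contributes 5 weekdays (Mon–Fri): 73 × 5 = 365.
The 5 extra days are Mon, Tue, Wed, Thu, Fri — 5 of them qualify.
Total: 365 + 5 = 370.

370 weekdays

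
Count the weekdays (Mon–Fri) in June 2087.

Jun 1, 2087 is a Sunday.
The range spans 30 days (inclusive of both endpoints).
30 = 7 × 4 + 2, so there are 4 full weeks plus 2 extra days.
Each full week contributes 5 weekdays (Mon–Fri): 4 × 5 = 20.
The 2 extra days are Sun, Mon — 1 of them qualifies.
Total: 20 + 1 = 21.

21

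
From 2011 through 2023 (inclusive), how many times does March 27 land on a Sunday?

3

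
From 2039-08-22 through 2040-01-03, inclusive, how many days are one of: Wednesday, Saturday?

2039-08-22 is a Monday.
The range spans 135 days (inclusive of both endpoints).
135 = 7 × 19 + 2, so there are 19 full weeks plus 2 extra days.
Each full week contributes 2 days from the set (Wed, Sat): 19 × 2 = 38.
The 2 extra days are Mon, Tue — none qualify.
Total: 38 + 0 = 38.

38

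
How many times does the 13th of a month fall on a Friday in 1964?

The 13th falls on a Friday when the month's 13th has weekday Fri.
Jan 13 is Mon; Feb 13 is Thu; Mar 13 is Fri ✓; Apr 13 is Mon; May 13 is Wed; Jun 13 is Sat; Jul 13 is Mon; Aug 13 is Thu; Sep 13 is Sun; Oct 13 is Tue; Nov 13 is Fri ✓; Dec 13 is Sun.
Friday the 13ths: Mar, Nov.

2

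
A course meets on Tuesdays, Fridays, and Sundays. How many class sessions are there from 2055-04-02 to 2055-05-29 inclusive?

2055-04-02 is a Friday.
The range spans 58 days (inclusive of both endpoints).
58 = 7 × 8 + 2, so there are 8 full weeks plus 2 extra days.
Each full week contributes 3 days from the set (Tue, Fri, Sun): 8 × 3 = 24.
The 2 extra days are Fri, Sat — 1 of them qualifies.
Total: 24 + 1 = 25.

25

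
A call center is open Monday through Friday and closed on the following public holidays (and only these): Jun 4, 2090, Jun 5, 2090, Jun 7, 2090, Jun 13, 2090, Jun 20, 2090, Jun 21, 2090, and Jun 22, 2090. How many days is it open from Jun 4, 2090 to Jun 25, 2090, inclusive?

Jun 4, 2090 is a Sunday.
From Jun 4, 2090 to Jun 25, 2090 is 22 days inclusive.
22 = 7 × 3 + 1, so there are 3 full weeks plus 1 extra day.
Each full week contributes 5 weekdays (Mon–Fri): 3 × 5 = 15.
The 1 extra day is Sun — none qualify.
Total: 15 + 0 = 15.
Holidays: Jun 4, 2090 (Sun); Jun 5, 2090 (Mon); Jun 7, 2090 (Wed); Jun 13, 2090 (Tue); Jun 20, 2090 (Tue); Jun 21, 2090 (Wed); Jun 22, 2090 (Thu).
6 of the 7 holidays fall on weekdays; the rest are weekends and were already excluded.
Business days: 15 − 6 = 9.

9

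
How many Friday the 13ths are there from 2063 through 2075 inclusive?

24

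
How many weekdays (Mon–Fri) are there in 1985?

261 weekdays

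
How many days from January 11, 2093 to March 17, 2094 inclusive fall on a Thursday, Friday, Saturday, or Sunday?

January 11, 2093 is a Sunday.
From January 11, 2093 to March 17, 2094 is 431 days inclusive.
431 = 7 × 61 + 4, so there are 61 full weeks plus 4 extra days.
Each full week contributes 4 days from the set (Thu, Fri, Sat, Sun): 61 × 4 = 244.
The 4 extra days are Sunday, Monday, Tuesday, Wednesday — 1 of them qualifies.
Total: 244 + 1 = 245.

245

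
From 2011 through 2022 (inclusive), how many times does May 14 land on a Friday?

Day of week of May 14 in each year:
2011: Sat, 2012: Mon, 2013: Tue, 2014: Wed, 2015: Thu, 2016: Sat, 2017: Sun, 2018: Mon, 2019: Tue, 2020: Thu, 2021: Fri ✓, 2022: Sat
Fridays: 2021.

1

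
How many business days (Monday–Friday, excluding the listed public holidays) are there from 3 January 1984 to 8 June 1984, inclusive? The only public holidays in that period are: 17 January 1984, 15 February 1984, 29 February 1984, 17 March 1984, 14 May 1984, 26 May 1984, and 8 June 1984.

109

3 January 1984 is a Tuesday.
The range spans 158 days (inclusive of both endpoints).
158 = 7 × 22 + 4, so there are 22 full weeks plus 4 extra days.
Each full week contributes 5 weekdays (Mon–Fri): 22 × 5 = 110.
The 4 extra days are Tue, Wed, Thu, Fri — 4 of them qualify.
Total: 110 + 4 = 114.
Holidays: 17 January 1984 (Tue); 15 February 1984 (Wed); 29 February 1984 (Wed); 17 March 1984 (Sat); 14 May 1984 (Mon); 26 May 1984 (Sat); 8 June 1984 (Fri).
5 of the 7 holidays fall on weekdays; the rest are weekends and were already excluded.
Business days: 114 − 5 = 109.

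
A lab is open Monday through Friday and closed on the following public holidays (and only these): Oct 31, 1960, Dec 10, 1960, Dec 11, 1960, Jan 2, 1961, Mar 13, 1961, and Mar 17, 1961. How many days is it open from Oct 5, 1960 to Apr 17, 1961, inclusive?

Oct 5, 1960 is a Wednesday.
That's 195 days from start to end, counting both.
195 = 7 × 27 + 6, so there are 27 full weeks plus 6 extra days.
Each full week contributes 5 weekdays (Mon–Fri): 27 × 5 = 135.
The 6 extra days are Wednesday, Thursday, Friday, Saturday, Sunday, Monday — 4 of them qualify.
Total: 135 + 4 = 139.
Holidays: Oct 31, 1960 (Mon); Dec 10, 1960 (Sat); Dec 11, 1960 (Sun); Jan 2, 1961 (Mon); Mar 13, 1961 (Mon); Mar 17, 1961 (Fri).
4 of the 6 holidays fall on weekdays; the rest are weekends and were already excluded.
Business days: 139 − 4 = 135.

135 working days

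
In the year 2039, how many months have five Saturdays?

5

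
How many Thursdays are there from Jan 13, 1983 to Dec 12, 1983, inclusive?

Jan 13, 1983 is a Thursday.
That's 334 days from start to end, counting both.
334 = 7 × 47 + 5, so there are 47 full weeks plus 5 extra days.
Each full week contributes one Thursday: 47 so far.
The 5 extra days are Thu, Fri, Sat, Sun, Mon — 1 of them qualifies.
Total: 47 + 1 = 48.

48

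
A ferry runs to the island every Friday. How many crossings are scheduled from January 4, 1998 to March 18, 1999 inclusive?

62 Fridays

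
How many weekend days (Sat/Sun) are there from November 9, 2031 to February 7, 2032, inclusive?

November 9, 2031 is a Sunday.
From November 9, 2031 to February 7, 2032 is 91 days inclusive.
91 = 7 × 13, so the span is exactly 13 full weeks.
Each full week contributes 2 weekend days (Sat, Sun): 13 × 2 = 26.
Total: 26.

26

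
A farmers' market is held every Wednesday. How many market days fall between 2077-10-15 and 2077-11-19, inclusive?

5

2077-10-15 is a Friday.
From 2077-10-15 to 2077-11-19 is 36 days inclusive.
36 = 7 × 5 + 1, so there are 5 full weeks plus 1 extra day.
Each full week contributes one Wednesday: 5 so far.
The 1 extra day is Fri — none qualify.
Total: 5 + 0 = 5.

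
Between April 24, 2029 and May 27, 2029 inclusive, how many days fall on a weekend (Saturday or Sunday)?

10

April 24, 2029 is a Tuesday.
The range spans 34 days (inclusive of both endpoints).
34 = 7 × 4 + 6, so there are 4 full weeks plus 6 extra days.
Each full week contributes 2 weekend days (Sat, Sun): 4 × 2 = 8.
The 6 extra days are Tuesday, Wednesday, Thursday, Friday, Saturday, Sunday — 2 of them qualify.
Total: 8 + 2 = 10.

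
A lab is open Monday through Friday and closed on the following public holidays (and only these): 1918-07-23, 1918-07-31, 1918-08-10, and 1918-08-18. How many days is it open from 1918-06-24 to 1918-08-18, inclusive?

1918-06-24 is a Monday.
That's 56 days from start to end, counting both.
56 = 7 × 8, so the span is exactly 8 full weeks.
Each full week contributes 5 weekdays (Mon–Fri): 8 × 5 = 40.
Holidays: 1918-07-23 (Tue); 1918-07-31 (Wed); 1918-08-10 (Sat); 1918-08-18 (Sun).
2 of the 4 holidays fall on weekdays; the rest are weekends and were already excluded.
Business days: 40 − 2 = 38.

38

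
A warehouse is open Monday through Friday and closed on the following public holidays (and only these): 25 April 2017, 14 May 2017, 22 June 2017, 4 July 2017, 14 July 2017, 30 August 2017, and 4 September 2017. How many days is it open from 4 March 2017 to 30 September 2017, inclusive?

144

4 March 2017 is a Saturday.
That's 211 days from start to end, counting both.
211 = 7 × 30 + 1, so there are 30 full weeks plus 1 extra day.
Each full week contributes 5 weekdays (Mon–Fri): 30 × 5 = 150.
The 1 extra day is Saturday — none qualify.
Total: 150 + 0 = 150.
Holidays: 25 April 2017 (Tue); 14 May 2017 (Sun); 22 June 2017 (Thu); 4 July 2017 (Tue); 14 July 2017 (Fri); 30 August 2017 (Wed); 4 September 2017 (Mon).
6 of the 7 holidays fall on weekdays; the rest are weekends and were already excluded.
Business days: 150 − 6 = 144.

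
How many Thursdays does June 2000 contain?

1 June 2000 is a Thursday.
From 1 June 2000 to 30 June 2000 is 30 days inclusive.
30 = 7 × 4 + 2, so there are 4 full weeks plus 2 extra days.
Each full week contributes one Thursday: 4 so far.
The 2 extra days are Thursday, Friday — 1 of them qualifies.
Total: 4 + 1 = 5.

5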